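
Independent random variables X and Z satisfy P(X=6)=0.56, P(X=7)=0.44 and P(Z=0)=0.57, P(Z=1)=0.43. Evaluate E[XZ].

E[XZ] = Σ_x Σ_z xz · P(X=x)P(Z=z)
 = 0·0.3192 + 6·0.2408 + 0·0.2508 + 7·0.1892
 = 0 + 1.4448 + 0 + 1.3244
 = 2.7692

2.7692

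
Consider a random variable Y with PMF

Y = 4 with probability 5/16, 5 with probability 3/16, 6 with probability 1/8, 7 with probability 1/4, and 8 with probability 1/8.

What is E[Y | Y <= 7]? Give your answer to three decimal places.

P(Y <= 7) = 5/16 + 3/16 + 1/8 + 1/4 = 7/8.
E[Y | Y <= 7] = [4·5/16 + 5·3/16 + 6·1/8 + 7·1/4] / (7/8)
 = 75/16 / (7/8)
 = 75/14

5.357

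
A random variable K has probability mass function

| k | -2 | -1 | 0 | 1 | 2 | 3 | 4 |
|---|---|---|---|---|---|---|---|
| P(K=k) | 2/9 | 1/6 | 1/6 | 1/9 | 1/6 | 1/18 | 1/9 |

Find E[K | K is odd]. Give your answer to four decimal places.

P(K is odd) = 1/6 + 1/9 + 1/18 = 1/3.
E[K | K is odd] = [(-1)·1/6 + 1·1/9 + 3·1/18] / (1/3)
 = 1/9 / (1/3)
 = 1/3

0.3333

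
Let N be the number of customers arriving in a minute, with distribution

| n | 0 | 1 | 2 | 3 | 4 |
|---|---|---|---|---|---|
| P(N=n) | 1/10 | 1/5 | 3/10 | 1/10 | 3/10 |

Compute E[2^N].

E[2^N] = Σ 2^n·P(N=n)
 = 1·1/10 + 2·1/5 + 4·3/10 + 8·1/10 + 16·3/10
 = 1/10 + 2/5 + 6/5 + 4/5 + 24/5
 = 73/10

7.3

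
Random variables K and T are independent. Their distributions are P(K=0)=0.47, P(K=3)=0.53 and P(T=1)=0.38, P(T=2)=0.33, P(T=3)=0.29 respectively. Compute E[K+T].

E[K+T] = Σ_k Σ_t (k+t) · P(K=k)P(T=t)
 = 1·0.1786 + 2·0.1551 + 3·0.1363 + 4·0.2014 + 5·0.1749 + 6·0.1537
 = 0.1786 + 0.3102 + 0.4089 + 0.8056 + 0.8745 + 0.9222
 = 3.5

3.5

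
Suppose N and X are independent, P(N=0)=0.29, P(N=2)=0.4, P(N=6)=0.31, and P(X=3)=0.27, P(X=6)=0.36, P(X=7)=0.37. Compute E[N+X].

E[N+X] = Σ_n Σ_x (n+x) · P(N=n)P(X=x)
 = 3·0.0783 + 6·0.1044 + 7·0.1073 + 5·0.108 + 8·0.144 + 9·0.148 + 9·0.0837 + 12·0.1116 + 13·0.1147
 = 0.2349 + 0.6264 + 0.7511 + 0.54 + 1.152 + 1.332 + 0.7533 + 1.3392 + 1.4911
 = 8.22

8.22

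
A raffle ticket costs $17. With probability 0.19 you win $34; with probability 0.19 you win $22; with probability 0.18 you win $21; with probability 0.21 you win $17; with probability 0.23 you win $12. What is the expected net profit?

E[payout] = 34·0.19 + 22·0.19 + 21·0.18 + 17·0.21 + 12·0.23
 = 6.46 + 4.18 + 3.78 + 3.57 + 2.76
 = 20.75
Net = 20.75 - 17 = 3.75

3.75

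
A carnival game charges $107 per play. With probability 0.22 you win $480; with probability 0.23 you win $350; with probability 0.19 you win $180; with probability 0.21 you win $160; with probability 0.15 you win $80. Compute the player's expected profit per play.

158.9

E[payout] = 480·0.22 + 350·0.23 + 180·0.19 + 160·0.21 + 80·0.15
 = 105.6 + 80.5 + 34.2 + 33.6 + 12
 = 265.9
Net = 265.9 - 107 = 158.9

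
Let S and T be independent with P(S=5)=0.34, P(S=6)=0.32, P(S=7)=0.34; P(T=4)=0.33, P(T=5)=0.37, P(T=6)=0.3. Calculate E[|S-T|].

E[|S-T|] = Σ_s Σ_t |s-t| · P(S=s)P(T=t)
 = 1·0.1122 + 0·0.1258 + 1·0.102 + 2·0.1056 + 1·0.1184 + 0·0.096 + 3·0.1122 + 2·0.1258 + 1·0.102
 = 0.1122 + 0 + 0.102 + 0.2112 + 0.1184 + 0 + 0.3366 + 0.2516 + 0.102
 = 1.234

1.234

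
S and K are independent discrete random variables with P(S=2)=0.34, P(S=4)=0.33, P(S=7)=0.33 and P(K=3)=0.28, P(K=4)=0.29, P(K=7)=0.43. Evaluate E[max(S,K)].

E[max(S,K)] = Σ_s Σ_k max(s,k) · P(S=s)P(K=k)
 = 3·0.0952 + 4·0.0986 + 7·0.1462 + 4·0.0924 + 4·0.0957 + 7·0.1419 + 7·0.0924 + 7·0.0957 + 7·0.1419
 = 0.2856 + 0.3944 + 1.0234 + 0.3696 + 0.3828 + 0.9933 + 0.6468 + 0.6699 + 0.9933
 = 5.7591

5.7591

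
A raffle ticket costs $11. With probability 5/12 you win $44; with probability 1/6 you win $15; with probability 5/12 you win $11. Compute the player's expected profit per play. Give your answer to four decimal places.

E[payout] = 44·5/12 + 15·1/6 + 11·5/12
 = 55/3 + 5/2 + 55/12
 = 305/12
Net = 305/12 - 11 = 173/12

14.4167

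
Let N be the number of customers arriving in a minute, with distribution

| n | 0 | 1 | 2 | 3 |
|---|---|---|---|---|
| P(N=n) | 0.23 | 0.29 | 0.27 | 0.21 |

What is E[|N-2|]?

E[|N-2|] = Σ |n-2|·P(N=n)
 = 2·0.23 + 1·0.29 + 0·0.27 + 1·0.21
 = 0.46 + 0.29 + 0 + 0.21
 = 0.96

0.96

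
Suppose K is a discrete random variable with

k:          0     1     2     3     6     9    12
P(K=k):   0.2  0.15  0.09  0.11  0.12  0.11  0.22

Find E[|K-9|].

E[|K-9|] = Σ |k-9|·P(K=k)
 = 9·0.2 + 8·0.15 + 7·0.09 + 6·0.11 + 3·0.12 + 0·0.11 + 3·0.22
 = 1.8 + 1.2 + 0.63 + 0.66 + 0.36 + 0 + 0.66
 = 5.31

5.31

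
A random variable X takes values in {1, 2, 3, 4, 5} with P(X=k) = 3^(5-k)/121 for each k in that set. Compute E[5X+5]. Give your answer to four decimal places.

E[5X+5] = Σ (5x+5)·P(X=x)
 = 10·81/121 + 15·27/121 + 20·9/121 + 25·3/121 + 30·1/121
 = 810/121 + 405/121 + 180/121 + 75/121 + 30/121
 = 1500/121

12.3967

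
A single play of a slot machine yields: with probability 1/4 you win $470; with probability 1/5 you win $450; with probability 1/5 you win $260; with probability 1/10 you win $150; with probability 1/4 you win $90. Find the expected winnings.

297

E[payout] = 470·1/4 + 450·1/5 + 260·1/5 + 150·1/10 + 90·1/4
 = 235/2 + 90 + 52 + 15 + 45/2
 = 297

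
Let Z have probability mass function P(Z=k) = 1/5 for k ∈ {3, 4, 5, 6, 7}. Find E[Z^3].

E[Z^3] = Σ z^3·P(Z=z)
 = 27·1/5 + 64·1/5 + 125·1/5 + 216·1/5 + 343·1/5
 = 27/5 + 64/5 + 25 + 216/5 + 343/5
 = 155

155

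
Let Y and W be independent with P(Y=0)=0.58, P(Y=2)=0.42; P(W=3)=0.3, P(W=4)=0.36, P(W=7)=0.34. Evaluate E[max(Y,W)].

4.72

E[max(Y,W)] = Σ_y Σ_w max(y,w) · P(Y=y)P(W=w)
 = 3·0.174 + 4·0.2088 + 7·0.1972 + 3·0.126 + 4·0.1512 + 7·0.1428
 = 0.522 + 0.8352 + 1.3804 + 0.378 + 0.6048 + 0.9996
 = 4.72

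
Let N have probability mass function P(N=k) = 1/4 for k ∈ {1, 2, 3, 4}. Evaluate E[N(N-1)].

5

E[N(N-1)] = Σ n(n-1)·P(N=n)
 = 0·1/4 + 2·1/4 + 6·1/4 + 12·1/4
 = 0 + 1/2 + 3/2 + 3
 = 5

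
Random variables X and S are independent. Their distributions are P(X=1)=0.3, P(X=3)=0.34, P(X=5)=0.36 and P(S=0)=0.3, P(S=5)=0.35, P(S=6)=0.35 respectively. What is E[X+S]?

6.97

E[X+S] = Σ_x Σ_s (x+s) · P(X=x)P(S=s)
 = 1·0.09 + 6·0.105 + 7·0.105 + 3·0.102 + 8·0.119 + 9·0.119 + 5·0.108 + 10·0.126 + 11·0.126
 = 0.09 + 0.63 + 0.735 + 0.306 + 0.952 + 1.071 + 0.54 + 1.26 + 1.386
 = 6.97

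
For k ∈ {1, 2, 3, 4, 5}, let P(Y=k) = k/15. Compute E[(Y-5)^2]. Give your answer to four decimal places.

3.3333

E[(Y-5)^2] = Σ (y-5)^2·P(Y=y)
 = 16·1/15 + 9·2/15 + 4·1/5 + 1·4/15 + 0·1/3
 = 16/15 + 6/5 + 4/5 + 4/15 + 0
 = 10/3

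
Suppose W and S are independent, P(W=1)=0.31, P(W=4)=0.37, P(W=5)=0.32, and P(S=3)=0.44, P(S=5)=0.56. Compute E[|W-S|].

1.6188

E[|W-S|] = Σ_w Σ_s |w-s| · P(W=w)P(S=s)
 = 2·0.1364 + 4·0.1736 + 1·0.1628 + 1·0.2072 + 2·0.1408 + 0·0.1792
 = 0.2728 + 0.6944 + 0.1628 + 0.2072 + 0.2816 + 0
 = 1.6188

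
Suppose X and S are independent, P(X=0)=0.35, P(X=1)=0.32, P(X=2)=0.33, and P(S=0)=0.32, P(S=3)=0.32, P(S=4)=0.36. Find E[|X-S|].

2.0472

E[|X-S|] = Σ_x Σ_s |x-s| · P(X=x)P(S=s)
 = 0·0.112 + 3·0.112 + 4·0.126 + 1·0.1024 + 2·0.1024 + 3·0.1152 + 2·0.1056 + 1·0.1056 + 2·0.1188
 = 0 + 0.336 + 0.504 + 0.1024 + 0.2048 + 0.3456 + 0.2112 + 0.1056 + 0.2376
 = 2.0472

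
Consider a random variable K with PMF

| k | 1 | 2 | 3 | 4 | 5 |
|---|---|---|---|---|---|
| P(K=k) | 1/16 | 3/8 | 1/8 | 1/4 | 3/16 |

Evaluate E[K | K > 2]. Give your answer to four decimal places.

4.1111

P(K > 2) = 1/8 + 1/4 + 3/16 = 9/16.
E[K | K > 2] = [3·1/8 + 4·1/4 + 5·3/16] / (9/16)
 = 37/16 / (9/16)
 = 37/9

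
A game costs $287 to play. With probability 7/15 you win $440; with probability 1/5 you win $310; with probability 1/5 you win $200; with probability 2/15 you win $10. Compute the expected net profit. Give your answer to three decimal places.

E[payout] = 440·7/15 + 310·1/5 + 200·1/5 + 10·2/15
 = 616/3 + 62 + 40 + 4/3
 = 926/3
Net = 926/3 - 287 = 65/3

21.667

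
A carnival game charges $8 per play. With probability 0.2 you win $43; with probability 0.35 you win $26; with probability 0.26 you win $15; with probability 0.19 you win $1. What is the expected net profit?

13.79

E[payout] = 43·0.2 + 26·0.35 + 15·0.26 + 1·0.19
 = 8.6 + 9.1 + 3.9 + 0.19
 = 21.79
Net = 21.79 - 8 = 13.79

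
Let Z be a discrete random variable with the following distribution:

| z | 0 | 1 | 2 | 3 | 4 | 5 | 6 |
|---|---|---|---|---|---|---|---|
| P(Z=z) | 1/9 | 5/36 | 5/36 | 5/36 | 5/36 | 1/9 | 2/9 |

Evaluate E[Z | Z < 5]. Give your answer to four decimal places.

P(Z < 5) = 1/9 + 5/36 + 5/36 + 5/36 + 5/36 = 2/3.
E[Z | Z < 5] = [0·1/9 + 1·5/36 + 2·5/36 + 3·5/36 + 4·5/36] / (2/3)
 = 25/18 / (2/3)
 = 25/12

2.0833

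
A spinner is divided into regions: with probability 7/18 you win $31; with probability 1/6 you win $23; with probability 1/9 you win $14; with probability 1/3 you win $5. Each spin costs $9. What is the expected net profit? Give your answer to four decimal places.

10.1111

E[payout] = 31·7/18 + 23·1/6 + 14·1/9 + 5·1/3
 = 217/18 + 23/6 + 14/9 + 5/3
 = 172/9
Net = 172/9 - 9 = 91/9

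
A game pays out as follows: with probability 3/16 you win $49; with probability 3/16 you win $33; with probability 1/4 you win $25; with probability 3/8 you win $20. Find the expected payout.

29.125

E[payout] = 49·3/16 + 33·3/16 + 25·1/4 + 20·3/8
 = 147/16 + 99/16 + 25/4 + 15/2
 = 233/8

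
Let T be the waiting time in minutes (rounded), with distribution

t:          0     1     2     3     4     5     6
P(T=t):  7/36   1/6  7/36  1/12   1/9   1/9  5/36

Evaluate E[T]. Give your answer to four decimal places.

E[T] = Σ t·P(T=t)
 = 0·7/36 + 1·1/6 + 2·7/36 + 3·1/12 + 4·1/9 + 5·1/9 + 6·5/36
 = 0 + 1/6 + 7/18 + 1/4 + 4/9 + 5/9 + 5/6
 = 95/36

2.6389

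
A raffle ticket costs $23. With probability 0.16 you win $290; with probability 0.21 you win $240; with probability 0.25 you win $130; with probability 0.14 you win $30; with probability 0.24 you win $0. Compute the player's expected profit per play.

E[payout] = 290·0.16 + 240·0.21 + 130·0.25 + 30·0.14 + 0·0.24
 = 46.4 + 50.4 + 32.5 + 4.2 + 0
 = 133.5
Net = 133.5 - 23 = 110.5

110.5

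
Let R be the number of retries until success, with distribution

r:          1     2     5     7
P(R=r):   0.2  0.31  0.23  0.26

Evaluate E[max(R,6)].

6.26

E[max(R,6)] = Σ max(r,6)·P(R=r)
 = 6·0.2 + 6·0.31 + 6·0.23 + 7·0.26
 = 1.2 + 1.86 + 1.38 + 1.82
 = 6.26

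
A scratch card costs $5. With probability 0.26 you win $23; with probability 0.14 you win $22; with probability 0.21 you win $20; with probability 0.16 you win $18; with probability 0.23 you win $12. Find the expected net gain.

E[payout] = 23·0.26 + 22·0.14 + 20·0.21 + 18·0.16 + 12·0.23
 = 5.98 + 3.08 + 4.2 + 2.88 + 2.76
 = 18.9
Net = 18.9 - 5 = 13.9

13.9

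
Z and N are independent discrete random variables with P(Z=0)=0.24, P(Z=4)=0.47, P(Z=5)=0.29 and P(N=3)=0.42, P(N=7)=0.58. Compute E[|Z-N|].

2.872

E[|Z-N|] = Σ_z Σ_n |z-n| · P(Z=z)P(N=n)
 = 3·0.1008 + 7·0.1392 + 1·0.1974 + 3·0.2726 + 2·0.1218 + 2·0.1682
 = 0.3024 + 0.9744 + 0.1974 + 0.8178 + 0.2436 + 0.3364
 = 2.872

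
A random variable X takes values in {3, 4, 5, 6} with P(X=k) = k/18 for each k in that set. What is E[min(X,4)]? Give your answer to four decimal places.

E[min(X,4)] = Σ min(x,4)·P(X=x)
 = 3·1/6 + 4·2/9 + 4·5/18 + 4·1/3
 = 1/2 + 8/9 + 10/9 + 4/3
 = 23/6

3.8333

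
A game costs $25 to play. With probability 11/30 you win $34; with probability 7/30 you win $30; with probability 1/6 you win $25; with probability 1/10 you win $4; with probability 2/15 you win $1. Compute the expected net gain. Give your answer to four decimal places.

E[payout] = 34·11/30 + 30·7/30 + 25·1/6 + 4·1/10 + 1·2/15
 = 187/15 + 7 + 25/6 + 2/5 + 2/15
 = 145/6
Net = 145/6 - 25 = -5/6

-0.8333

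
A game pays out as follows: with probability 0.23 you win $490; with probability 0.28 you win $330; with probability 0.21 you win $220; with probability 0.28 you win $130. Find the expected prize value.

E[payout] = 490·0.23 + 330·0.28 + 220·0.21 + 130·0.28
 = 112.7 + 92.4 + 46.2 + 36.4
 = 287.7

287.7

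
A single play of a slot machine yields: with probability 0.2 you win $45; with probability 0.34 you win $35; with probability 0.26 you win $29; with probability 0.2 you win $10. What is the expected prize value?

30.44

E[payout] = 45·0.2 + 35·0.34 + 29·0.26 + 10·0.2
 = 9 + 11.9 + 7.54 + 2
 = 30.44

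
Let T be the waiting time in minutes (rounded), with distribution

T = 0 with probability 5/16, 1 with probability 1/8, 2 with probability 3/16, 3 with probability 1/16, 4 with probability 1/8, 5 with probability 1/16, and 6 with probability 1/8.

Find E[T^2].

9.5

E[T^2] = Σ t^2·P(T=t)
 = 0·5/16 + 1·1/8 + 4·3/16 + 9·1/16 + 16·1/8 + 25·1/16 + 36·1/8
 = 0 + 1/8 + 3/4 + 9/16 + 2 + 25/16 + 9/2
 = 19/2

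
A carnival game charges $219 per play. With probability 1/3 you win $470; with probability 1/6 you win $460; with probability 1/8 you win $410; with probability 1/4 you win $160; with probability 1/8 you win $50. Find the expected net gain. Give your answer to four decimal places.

111.8333

E[payout] = 470·1/3 + 460·1/6 + 410·1/8 + 160·1/4 + 50·1/8
 = 470/3 + 230/3 + 205/4 + 40 + 25/4
 = 1985/6
Net = 1985/6 - 219 = 671/6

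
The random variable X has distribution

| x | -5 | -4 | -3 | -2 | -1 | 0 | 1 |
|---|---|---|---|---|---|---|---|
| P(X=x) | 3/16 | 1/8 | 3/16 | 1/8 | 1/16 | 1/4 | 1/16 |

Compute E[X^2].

E[X^2] = Σ x^2·P(X=x)
 = 25·3/16 + 16·1/8 + 9·3/16 + 4·1/8 + 1·1/16 + 0·1/4 + 1·1/16
 = 75/16 + 2 + 27/16 + 1/2 + 1/16 + 0 + 1/16
 = 9

9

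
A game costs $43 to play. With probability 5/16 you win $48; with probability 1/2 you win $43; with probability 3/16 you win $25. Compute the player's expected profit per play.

E[payout] = 48·5/16 + 43·1/2 + 25·3/16
 = 15 + 43/2 + 75/16
 = 659/16
Net = 659/16 - 43 = -29/16

-1.8125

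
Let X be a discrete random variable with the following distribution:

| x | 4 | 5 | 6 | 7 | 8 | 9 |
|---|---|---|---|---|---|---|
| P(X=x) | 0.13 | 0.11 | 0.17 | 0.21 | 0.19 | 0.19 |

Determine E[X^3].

366.61

E[X^3] = Σ x^3·P(X=x)
 = 64·0.13 + 125·0.11 + 216·0.17 + 343·0.21 + 512·0.19 + 729·0.19
 = 8.32 + 13.75 + 36.72 + 72.03 + 97.28 + 138.51
 = 366.61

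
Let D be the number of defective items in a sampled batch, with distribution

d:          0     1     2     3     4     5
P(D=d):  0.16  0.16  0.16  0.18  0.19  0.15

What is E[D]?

2.53

E[D] = Σ d·P(D=d)
 = 0·0.16 + 1·0.16 + 2·0.16 + 3·0.18 + 4·0.19 + 5·0.15
 = 0 + 0.16 + 0.32 + 0.54 + 0.76 + 0.75
 = 2.53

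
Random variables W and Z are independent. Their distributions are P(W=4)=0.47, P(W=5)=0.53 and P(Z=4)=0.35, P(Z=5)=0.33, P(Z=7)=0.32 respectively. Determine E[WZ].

E[WZ] = Σ_w Σ_z wz · P(W=w)P(Z=z)
 = 16·0.1645 + 20·0.1551 + 28·0.1504 + 20·0.1855 + 25·0.1749 + 35·0.1696
 = 2.632 + 3.102 + 4.2112 + 3.71 + 4.3725 + 5.936
 = 23.9637

23.9637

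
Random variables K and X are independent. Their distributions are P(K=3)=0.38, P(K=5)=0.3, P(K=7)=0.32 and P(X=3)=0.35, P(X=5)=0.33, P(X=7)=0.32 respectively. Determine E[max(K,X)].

5.8092

E[max(K,X)] = Σ_k Σ_x max(k,x) · P(K=k)P(X=x)
 = 3·0.133 + 5·0.1254 + 7·0.1216 + 5·0.105 + 5·0.099 + 7·0.096 + 7·0.112 + 7·0.1056 + 7·0.1024
 = 0.399 + 0.627 + 0.8512 + 0.525 + 0.495 + 0.672 + 0.784 + 0.7392 + 0.7168
 = 5.8092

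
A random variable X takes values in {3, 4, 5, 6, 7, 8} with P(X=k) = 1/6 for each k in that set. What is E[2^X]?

E[2^X] = Σ 2^x·P(X=x)
 = 8·1/6 + 16·1/6 + 32·1/6 + 64·1/6 + 128·1/6 + 256·1/6
 = 4/3 + 8/3 + 16/3 + 32/3 + 64/3 + 128/3
 = 84

84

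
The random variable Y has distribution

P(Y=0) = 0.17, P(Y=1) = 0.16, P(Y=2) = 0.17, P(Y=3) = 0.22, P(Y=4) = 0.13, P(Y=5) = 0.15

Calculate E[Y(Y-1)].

6.22

E[Y(Y-1)] = Σ y(y-1)·P(Y=y)
 = 0·0.17 + 0·0.16 + 2·0.17 + 6·0.22 + 12·0.13 + 20·0.15
 = 0 + 0 + 0.34 + 1.32 + 1.56 + 3
 = 6.22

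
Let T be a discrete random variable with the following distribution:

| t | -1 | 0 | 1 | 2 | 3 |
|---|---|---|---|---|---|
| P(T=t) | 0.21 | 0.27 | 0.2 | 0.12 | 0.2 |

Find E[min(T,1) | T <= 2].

P(T <= 2) = 0.21 + 0.27 + 0.2 + 0.12 = 0.8.
E[min(T,1) | T <= 2] = [(-1)·0.21 + 0·0.27 + 1·0.2 + 1·0.12] / 0.8
 = 0.11 / 0.8
 = 11/80

0.1375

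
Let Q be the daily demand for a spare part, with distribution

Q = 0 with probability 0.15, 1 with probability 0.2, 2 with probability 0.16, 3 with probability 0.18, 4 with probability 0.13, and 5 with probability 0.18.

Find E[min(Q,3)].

E[min(Q,3)] = Σ min(q,3)·P(Q=q)
 = 0·0.15 + 1·0.2 + 2·0.16 + 3·0.18 + 3·0.13 + 3·0.18
 = 0 + 0.2 + 0.32 + 0.54 + 0.39 + 0.54
 = 1.99

1.99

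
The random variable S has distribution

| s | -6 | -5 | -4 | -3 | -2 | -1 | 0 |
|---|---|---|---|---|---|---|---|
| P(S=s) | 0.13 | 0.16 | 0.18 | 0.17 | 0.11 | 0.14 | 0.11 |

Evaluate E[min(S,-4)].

E[min(S,-4)] = Σ min(s,-4)·P(S=s)
 = (-6)·0.13 + (-5)·0.16 + (-4)·0.18 + (-4)·0.17 + (-4)·0.11 + (-4)·0.14 + (-4)·0.11
 = (-0.78) + (-0.8) + (-0.72) + (-0.68) + (-0.44) + (-0.56) + (-0.44)
 = -4.42

-4.42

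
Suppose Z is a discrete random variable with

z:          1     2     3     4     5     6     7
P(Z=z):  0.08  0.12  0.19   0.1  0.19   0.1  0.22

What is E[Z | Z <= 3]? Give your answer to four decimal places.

P(Z <= 3) = 0.08 + 0.12 + 0.19 = 0.39.
E[Z | Z <= 3] = [1·0.08 + 2·0.12 + 3·0.19] / 0.39
 = 0.89 / 0.39
 = 89/39

2.2821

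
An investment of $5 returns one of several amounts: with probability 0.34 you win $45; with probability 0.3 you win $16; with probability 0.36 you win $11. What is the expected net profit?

19.06

E[payout] = 45·0.34 + 16·0.3 + 11·0.36
 = 15.3 + 4.8 + 3.96
 = 24.06
Net = 24.06 - 5 = 19.06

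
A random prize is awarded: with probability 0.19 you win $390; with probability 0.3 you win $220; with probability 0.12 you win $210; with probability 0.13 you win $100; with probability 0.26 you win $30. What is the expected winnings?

186.1

E[payout] = 390·0.19 + 220·0.3 + 210·0.12 + 100·0.13 + 30·0.26
 = 74.1 + 66 + 25.2 + 13 + 7.8
 = 186.1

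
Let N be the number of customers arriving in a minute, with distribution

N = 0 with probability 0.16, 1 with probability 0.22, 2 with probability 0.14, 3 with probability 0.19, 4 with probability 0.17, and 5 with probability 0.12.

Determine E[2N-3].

1.7

E[2N-3] = Σ (2n-3)·P(N=n)
 = (-3)·0.16 + (-1)·0.22 + 1·0.14 + 3·0.19 + 5·0.17 + 7·0.12
 = (-0.48) + (-0.22) + 0.14 + 0.57 + 0.85 + 0.84
 = 1.7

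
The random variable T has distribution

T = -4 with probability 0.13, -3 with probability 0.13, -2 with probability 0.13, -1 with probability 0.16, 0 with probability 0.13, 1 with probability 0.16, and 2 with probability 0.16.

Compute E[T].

-0.85

E[T] = Σ t·P(T=t)
 = (-4)·0.13 + (-3)·0.13 + (-2)·0.13 + (-1)·0.16 + 0·0.13 + 1·0.16 + 2·0.16
 = (-0.52) + (-0.39) + (-0.26) + (-0.16) + 0 + 0.16 + 0.32
 = -0.85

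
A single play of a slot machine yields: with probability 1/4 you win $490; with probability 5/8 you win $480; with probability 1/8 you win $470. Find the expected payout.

E[payout] = 490·1/4 + 480·5/8 + 470·1/8
 = 245/2 + 300 + 235/4
 = 1925/4

481.25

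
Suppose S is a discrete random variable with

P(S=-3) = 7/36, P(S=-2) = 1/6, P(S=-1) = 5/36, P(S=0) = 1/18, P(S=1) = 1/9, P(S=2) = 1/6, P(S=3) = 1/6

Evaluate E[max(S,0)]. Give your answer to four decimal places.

E[max(S,0)] = Σ max(s,0)·P(S=s)
 = 0·7/36 + 0·1/6 + 0·5/36 + 0·1/18 + 1·1/9 + 2·1/6 + 3·1/6
 = 0 + 0 + 0 + 0 + 1/9 + 1/3 + 1/2
 = 17/18

0.9444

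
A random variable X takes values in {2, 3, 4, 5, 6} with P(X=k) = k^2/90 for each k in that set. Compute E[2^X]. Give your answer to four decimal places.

38.3111

E[2^X] = Σ 2^x·P(X=x)
 = 4·2/45 + 8·1/10 + 16·8/45 + 32·5/18 + 64·2/5
 = 8/45 + 4/5 + 128/45 + 80/9 + 128/5
 = 1724/45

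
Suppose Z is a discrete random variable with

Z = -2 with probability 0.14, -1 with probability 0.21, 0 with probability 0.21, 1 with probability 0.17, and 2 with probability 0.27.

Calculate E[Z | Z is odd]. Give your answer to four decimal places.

-0.1053

P(Z is odd) = 0.21 + 0.17 = 0.38.
E[Z | Z is odd] = [(-1)·0.21 + 1·0.17] / 0.38
 = -0.04 / 0.38
 = -2/19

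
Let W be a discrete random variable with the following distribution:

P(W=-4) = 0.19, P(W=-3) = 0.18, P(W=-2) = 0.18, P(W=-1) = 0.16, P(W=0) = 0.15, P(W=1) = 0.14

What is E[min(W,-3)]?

E[min(W,-3)] = Σ min(w,-3)·P(W=w)
 = (-4)·0.19 + (-3)·0.18 + (-3)·0.18 + (-3)·0.16 + (-3)·0.15 + (-3)·0.14
 = (-0.76) + (-0.54) + (-0.54) + (-0.48) + (-0.45) + (-0.42)
 = -3.19

-3.19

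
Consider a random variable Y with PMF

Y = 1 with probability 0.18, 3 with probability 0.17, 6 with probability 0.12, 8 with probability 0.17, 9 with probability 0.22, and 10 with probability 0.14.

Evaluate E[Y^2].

48.73

E[Y^2] = Σ y^2·P(Y=y)
 = 1·0.18 + 9·0.17 + 36·0.12 + 64·0.17 + 81·0.22 + 100·0.14
 = 0.18 + 1.53 + 4.32 + 10.88 + 17.82 + 14
 = 48.73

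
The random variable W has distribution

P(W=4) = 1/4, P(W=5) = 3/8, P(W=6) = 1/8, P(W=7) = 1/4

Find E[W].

E[W] = Σ w·P(W=w)
 = 4·1/4 + 5·3/8 + 6·1/8 + 7·1/4
 = 1 + 15/8 + 3/4 + 7/4
 = 43/8

5.375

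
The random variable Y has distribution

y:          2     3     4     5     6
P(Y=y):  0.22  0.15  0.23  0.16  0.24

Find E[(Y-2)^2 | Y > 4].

13.2

P(Y > 4) = 0.16 + 0.24 = 0.4.
E[(Y-2)^2 | Y > 4] = [9·0.16 + 16·0.24] / 0.4
 = 5.28 / 0.4
 = 66/5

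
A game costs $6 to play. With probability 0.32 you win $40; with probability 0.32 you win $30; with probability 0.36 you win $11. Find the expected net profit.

20.36

E[payout] = 40·0.32 + 30·0.32 + 11·0.36
 = 12.8 + 9.6 + 3.96
 = 26.36
Net = 26.36 - 6 = 20.36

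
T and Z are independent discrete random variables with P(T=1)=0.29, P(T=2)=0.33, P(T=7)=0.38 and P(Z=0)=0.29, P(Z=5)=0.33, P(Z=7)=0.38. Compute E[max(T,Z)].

5.6077

E[max(T,Z)] = Σ_t Σ_z max(t,z) · P(T=t)P(Z=z)
 = 1·0.0841 + 5·0.0957 + 7·0.1102 + 2·0.0957 + 5·0.1089 + 7·0.1254 + 7·0.1102 + 7·0.1254 + 7·0.1444
 = 0.0841 + 0.4785 + 0.7714 + 0.1914 + 0.5445 + 0.8778 + 0.7714 + 0.8778 + 1.0108
 = 5.6077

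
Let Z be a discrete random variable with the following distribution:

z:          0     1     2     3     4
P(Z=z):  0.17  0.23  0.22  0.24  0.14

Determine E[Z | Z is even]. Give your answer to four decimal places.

P(Z is even) = 0.17 + 0.22 + 0.14 = 0.53.
E[Z | Z is even] = [0·0.17 + 2·0.22 + 4·0.14] / 0.53
 = 1 / 0.53
 = 100/53

1.8868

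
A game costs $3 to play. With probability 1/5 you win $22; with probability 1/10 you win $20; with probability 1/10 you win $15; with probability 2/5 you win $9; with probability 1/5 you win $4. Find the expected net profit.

9.3

E[payout] = 22·1/5 + 20·1/10 + 15·1/10 + 9·2/5 + 4·1/5
 = 22/5 + 2 + 3/2 + 18/5 + 4/5
 = 123/10
Net = 123/10 - 3 = 93/10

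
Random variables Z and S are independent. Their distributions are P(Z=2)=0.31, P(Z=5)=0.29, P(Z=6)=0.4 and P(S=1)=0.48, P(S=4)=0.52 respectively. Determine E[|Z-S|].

2.5548

E[|Z-S|] = Σ_z Σ_s |z-s| · P(Z=z)P(S=s)
 = 1·0.1488 + 2·0.1612 + 4·0.1392 + 1·0.1508 + 5·0.192 + 2·0.208
 = 0.1488 + 0.3224 + 0.5568 + 0.1508 + 0.96 + 0.416
 = 2.5548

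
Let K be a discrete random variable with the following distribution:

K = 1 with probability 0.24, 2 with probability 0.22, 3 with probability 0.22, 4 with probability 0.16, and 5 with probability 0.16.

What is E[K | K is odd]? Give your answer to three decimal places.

2.742

P(K is odd) = 0.24 + 0.22 + 0.16 = 0.62.
E[K | K is odd] = [1·0.24 + 3·0.22 + 5·0.16] / 0.62
 = 1.7 / 0.62
 = 85/31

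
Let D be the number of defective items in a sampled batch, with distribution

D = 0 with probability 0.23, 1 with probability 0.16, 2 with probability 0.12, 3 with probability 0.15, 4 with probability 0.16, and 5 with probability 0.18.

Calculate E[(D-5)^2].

E[(D-5)^2] = Σ (d-5)^2·P(D=d)
 = 25·0.23 + 16·0.16 + 9·0.12 + 4·0.15 + 1·0.16 + 0·0.18
 = 5.75 + 2.56 + 1.08 + 0.6 + 0.16 + 0
 = 10.15

10.15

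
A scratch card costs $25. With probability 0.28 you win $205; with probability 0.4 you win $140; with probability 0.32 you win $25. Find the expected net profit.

96.4

E[payout] = 205·0.28 + 140·0.4 + 25·0.32
 = 57.4 + 56 + 8
 = 121.4
Net = 121.4 - 25 = 96.4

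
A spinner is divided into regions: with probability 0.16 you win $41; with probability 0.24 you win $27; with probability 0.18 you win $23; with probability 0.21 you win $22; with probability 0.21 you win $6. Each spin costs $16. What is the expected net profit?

7.06

E[payout] = 41·0.16 + 27·0.24 + 23·0.18 + 22·0.21 + 6·0.21
 = 6.56 + 6.48 + 4.14 + 4.62 + 1.26
 = 23.06
Net = 23.06 - 16 = 7.06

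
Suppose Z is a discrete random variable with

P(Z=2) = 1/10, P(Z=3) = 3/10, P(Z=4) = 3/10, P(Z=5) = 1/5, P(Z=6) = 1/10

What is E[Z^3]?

74.7

E[Z^3] = Σ z^3·P(Z=z)
 = 8·1/10 + 27·3/10 + 64·3/10 + 125·1/5 + 216·1/10
 = 4/5 + 81/10 + 96/5 + 25 + 108/5
 = 747/10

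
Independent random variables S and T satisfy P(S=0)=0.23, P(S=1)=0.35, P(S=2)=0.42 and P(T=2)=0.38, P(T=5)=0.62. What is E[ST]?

E[ST] = Σ_s Σ_t st · P(S=s)P(T=t)
 = 0·0.0874 + 0·0.1426 + 2·0.133 + 5·0.217 + 4·0.1596 + 10·0.2604
 = 0 + 0 + 0.266 + 1.085 + 0.6384 + 2.604
 = 4.5934

4.5934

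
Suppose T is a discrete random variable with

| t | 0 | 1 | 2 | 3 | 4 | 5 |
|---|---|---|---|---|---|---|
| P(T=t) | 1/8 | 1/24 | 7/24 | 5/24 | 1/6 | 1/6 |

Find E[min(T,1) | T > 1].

1

P(T > 1) = 7/24 + 5/24 + 1/6 + 1/6 = 5/6.
E[min(T,1) | T > 1] = [1·7/24 + 1·5/24 + 1·1/6 + 1·1/6] / (5/6)
 = 5/6 / (5/6)
 = 1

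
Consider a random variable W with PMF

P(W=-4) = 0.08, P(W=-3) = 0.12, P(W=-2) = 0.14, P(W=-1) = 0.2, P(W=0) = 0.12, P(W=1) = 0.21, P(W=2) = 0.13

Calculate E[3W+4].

1.93

E[3W+4] = Σ (3w+4)·P(W=w)
 = (-8)·0.08 + (-5)·0.12 + (-2)·0.14 + 1·0.2 + 4·0.12 + 7·0.21 + 10·0.13
 = (-0.64) + (-0.6) + (-0.28) + 0.2 + 0.48 + 1.47 + 1.3
 = 1.93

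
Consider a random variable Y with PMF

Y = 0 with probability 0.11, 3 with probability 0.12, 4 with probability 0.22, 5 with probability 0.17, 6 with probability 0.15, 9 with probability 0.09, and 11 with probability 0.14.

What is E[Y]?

E[Y] = Σ y·P(Y=y)
 = 0·0.11 + 3·0.12 + 4·0.22 + 5·0.17 + 6·0.15 + 9·0.09 + 11·0.14
 = 0 + 0.36 + 0.88 + 0.85 + 0.9 + 0.81 + 1.54
 = 5.34

5.34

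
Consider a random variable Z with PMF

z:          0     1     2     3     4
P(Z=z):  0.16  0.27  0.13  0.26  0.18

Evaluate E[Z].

E[Z] = Σ z·P(Z=z)
 = 0·0.16 + 1·0.27 + 2·0.13 + 3·0.26 + 4·0.18
 = 0 + 0.27 + 0.26 + 0.78 + 0.72
 = 2.03

2.03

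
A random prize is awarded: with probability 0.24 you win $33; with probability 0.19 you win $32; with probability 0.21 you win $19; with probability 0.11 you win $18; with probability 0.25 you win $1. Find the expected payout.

E[payout] = 33·0.24 + 32·0.19 + 19·0.21 + 18·0.11 + 1·0.25
 = 7.92 + 6.08 + 3.99 + 1.98 + 0.25
 = 20.22

20.22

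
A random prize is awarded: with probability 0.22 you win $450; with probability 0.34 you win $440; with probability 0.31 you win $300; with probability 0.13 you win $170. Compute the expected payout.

363.7

E[payout] = 450·0.22 + 440·0.34 + 300·0.31 + 170·0.13
 = 99 + 149.6 + 93 + 22.1
 = 363.7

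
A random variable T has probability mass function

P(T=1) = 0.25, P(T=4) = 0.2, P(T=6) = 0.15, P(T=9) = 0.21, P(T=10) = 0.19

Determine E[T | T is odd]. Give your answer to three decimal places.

4.652

P(T is odd) = 0.25 + 0.21 = 0.46.
E[T | T is odd] = [1·0.25 + 9·0.21] / 0.46
 = 2.14 / 0.46
 = 107/23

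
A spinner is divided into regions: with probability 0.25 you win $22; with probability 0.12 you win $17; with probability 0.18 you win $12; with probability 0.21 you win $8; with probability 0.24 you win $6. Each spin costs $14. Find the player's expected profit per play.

E[payout] = 22·0.25 + 17·0.12 + 12·0.18 + 8·0.21 + 6·0.24
 = 5.5 + 2.04 + 2.16 + 1.68 + 1.44
 = 12.82
Net = 12.82 - 14 = -1.18

-1.18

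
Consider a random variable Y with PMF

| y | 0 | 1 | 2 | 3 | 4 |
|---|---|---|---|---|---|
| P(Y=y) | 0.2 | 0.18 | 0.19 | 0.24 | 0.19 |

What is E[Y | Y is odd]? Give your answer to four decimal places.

P(Y is odd) = 0.18 + 0.24 = 0.42.
E[Y | Y is odd] = [1·0.18 + 3·0.24] / 0.42
 = 0.9 / 0.42
 = 15/7

2.1429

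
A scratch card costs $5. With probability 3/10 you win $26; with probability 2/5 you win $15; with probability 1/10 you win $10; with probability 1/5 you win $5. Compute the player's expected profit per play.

10.8

E[payout] = 26·3/10 + 15·2/5 + 10·1/10 + 5·1/5
 = 39/5 + 6 + 1 + 1
 = 79/5
Net = 79/5 - 5 = 54/5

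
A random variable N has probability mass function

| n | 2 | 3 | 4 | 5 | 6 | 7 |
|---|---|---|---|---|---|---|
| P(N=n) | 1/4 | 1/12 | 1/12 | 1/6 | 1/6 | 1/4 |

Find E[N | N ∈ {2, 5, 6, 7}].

P(N ∈ {2, 5, 6, 7}) = 1/4 + 1/6 + 1/6 + 1/4 = 5/6.
E[N | N ∈ {2, 5, 6, 7}] = [2·1/4 + 5·1/6 + 6·1/6 + 7·1/4] / (5/6)
 = 49/12 / (5/6)
 = 49/10

4.9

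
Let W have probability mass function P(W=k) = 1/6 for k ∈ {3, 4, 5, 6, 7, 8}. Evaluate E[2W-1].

E[2W-1] = Σ (2w-1)·P(W=w)
 = 5·1/6 + 7·1/6 + 9·1/6 + 11·1/6 + 13·1/6 + 15·1/6
 = 5/6 + 7/6 + 3/2 + 11/6 + 13/6 + 5/2
 = 10

10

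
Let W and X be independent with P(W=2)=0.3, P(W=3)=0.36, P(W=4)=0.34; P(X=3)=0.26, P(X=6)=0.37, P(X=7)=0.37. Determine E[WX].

16.9936

E[WX] = Σ_w Σ_x wx · P(W=w)P(X=x)
 = 6·0.078 + 12·0.111 + 14·0.111 + 9·0.0936 + 18·0.1332 + 21·0.1332 + 12·0.0884 + 24·0.1258 + 28·0.1258
 = 0.468 + 1.332 + 1.554 + 0.8424 + 2.3976 + 2.7972 + 1.0608 + 3.0192 + 3.5224
 = 16.9936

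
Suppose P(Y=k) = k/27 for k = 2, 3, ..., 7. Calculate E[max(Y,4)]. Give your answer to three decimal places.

E[max(Y,4)] = Σ max(y,4)·P(Y=y)
 = 4·2/27 + 4·1/9 + 4·4/27 + 5·5/27 + 6·2/9 + 7·7/27
 = 8/27 + 4/9 + 16/27 + 25/27 + 4/3 + 49/27
 = 146/27

5.407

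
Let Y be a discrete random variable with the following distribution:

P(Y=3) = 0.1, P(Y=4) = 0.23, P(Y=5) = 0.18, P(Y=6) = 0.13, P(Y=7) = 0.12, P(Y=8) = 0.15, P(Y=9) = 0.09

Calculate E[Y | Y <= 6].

P(Y <= 6) = 0.1 + 0.23 + 0.18 + 0.13 = 0.64.
E[Y | Y <= 6] = [3·0.1 + 4·0.23 + 5·0.18 + 6·0.13] / 0.64
 = 2.9 / 0.64
 = 145/32

4.53125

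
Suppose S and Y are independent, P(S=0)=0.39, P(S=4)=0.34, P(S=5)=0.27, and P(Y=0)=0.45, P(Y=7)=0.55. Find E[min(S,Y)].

1.4905

E[min(S,Y)] = Σ_s Σ_y min(s,y) · P(S=s)P(Y=y)
 = 0·0.1755 + 0·0.2145 + 0·0.153 + 4·0.187 + 0·0.1215 + 5·0.1485
 = 0 + 0 + 0 + 0.748 + 0 + 0.7425
 = 1.4905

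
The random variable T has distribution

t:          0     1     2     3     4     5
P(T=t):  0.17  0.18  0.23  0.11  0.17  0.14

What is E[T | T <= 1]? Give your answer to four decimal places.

0.5143

P(T <= 1) = 0.17 + 0.18 = 0.35.
E[T | T <= 1] = [0·0.17 + 1·0.18] / 0.35
 = 0.18 / 0.35
 = 18/35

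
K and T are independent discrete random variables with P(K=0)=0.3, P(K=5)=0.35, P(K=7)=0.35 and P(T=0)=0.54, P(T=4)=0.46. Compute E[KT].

E[KT] = Σ_k Σ_t kt · P(K=k)P(T=t)
 = 0·0.162 + 0·0.138 + 0·0.189 + 20·0.161 + 0·0.189 + 28·0.161
 = 0 + 0 + 0 + 3.22 + 0 + 4.508
 = 7.728

7.728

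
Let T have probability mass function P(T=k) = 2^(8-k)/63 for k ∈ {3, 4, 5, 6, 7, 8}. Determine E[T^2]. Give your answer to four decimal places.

16.6667

E[T^2] = Σ t^2·P(T=t)
 = 9·32/63 + 16·16/63 + 25·8/63 + 36·4/63 + 49·2/63 + 64·1/63
 = 32/7 + 256/63 + 200/63 + 16/7 + 14/9 + 64/63
 = 50/3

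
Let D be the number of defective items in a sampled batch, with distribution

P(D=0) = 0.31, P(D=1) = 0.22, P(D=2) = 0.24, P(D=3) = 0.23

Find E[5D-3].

3.95

E[5D-3] = Σ (5d-3)·P(D=d)
 = (-3)·0.31 + 2·0.22 + 7·0.24 + 12·0.23
 = (-0.93) + 0.44 + 1.68 + 2.76
 = 3.95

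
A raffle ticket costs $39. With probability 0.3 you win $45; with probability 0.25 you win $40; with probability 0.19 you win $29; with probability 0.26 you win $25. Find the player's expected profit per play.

E[payout] = 45·0.3 + 40·0.25 + 29·0.19 + 25·0.26
 = 13.5 + 10 + 5.51 + 6.5
 = 35.51
Net = 35.51 - 39 = -3.49

-3.49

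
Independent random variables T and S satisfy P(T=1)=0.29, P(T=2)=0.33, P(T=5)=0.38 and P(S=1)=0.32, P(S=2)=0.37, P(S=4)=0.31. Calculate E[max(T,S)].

E[max(T,S)] = Σ_t Σ_s max(t,s) · P(T=t)P(S=s)
 = 1·0.0928 + 2·0.1073 + 4·0.0899 + 2·0.1056 + 2·0.1221 + 4·0.1023 + 5·0.1216 + 5·0.1406 + 5·0.1178
 = 0.0928 + 0.2146 + 0.3596 + 0.2112 + 0.2442 + 0.4092 + 0.608 + 0.703 + 0.589
 = 3.4316

3.4316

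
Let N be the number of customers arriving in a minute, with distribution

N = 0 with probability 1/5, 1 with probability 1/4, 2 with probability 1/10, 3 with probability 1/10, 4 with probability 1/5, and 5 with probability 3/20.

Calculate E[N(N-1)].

6.2

E[N(N-1)] = Σ n(n-1)·P(N=n)
 = 0·1/5 + 0·1/4 + 2·1/10 + 6·1/10 + 12·1/5 + 20·3/20
 = 0 + 0 + 1/5 + 3/5 + 12/5 + 3
 = 31/5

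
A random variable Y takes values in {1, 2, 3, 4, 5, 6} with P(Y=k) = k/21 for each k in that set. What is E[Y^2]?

E[Y^2] = Σ y^2·P(Y=y)
 = 1·1/21 + 4·2/21 + 9·1/7 + 16·4/21 + 25·5/21 + 36·2/7
 = 1/21 + 8/21 + 9/7 + 64/21 + 125/21 + 72/7
 = 21

21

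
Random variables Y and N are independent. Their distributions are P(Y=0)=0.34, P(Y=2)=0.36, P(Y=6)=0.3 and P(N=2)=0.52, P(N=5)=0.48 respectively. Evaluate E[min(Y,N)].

1.752

E[min(Y,N)] = Σ_y Σ_n min(y,n) · P(Y=y)P(N=n)
 = 0·0.1768 + 0·0.1632 + 2·0.1872 + 2·0.1728 + 2·0.156 + 5·0.144
 = 0 + 0 + 0.3744 + 0.3456 + 0.312 + 0.72
 = 1.752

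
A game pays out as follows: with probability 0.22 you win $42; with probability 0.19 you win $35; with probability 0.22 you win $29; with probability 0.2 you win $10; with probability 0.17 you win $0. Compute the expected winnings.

E[payout] = 42·0.22 + 35·0.19 + 29·0.22 + 10·0.2 + 0·0.17
 = 9.24 + 6.65 + 6.38 + 2 + 0
 = 24.27

24.27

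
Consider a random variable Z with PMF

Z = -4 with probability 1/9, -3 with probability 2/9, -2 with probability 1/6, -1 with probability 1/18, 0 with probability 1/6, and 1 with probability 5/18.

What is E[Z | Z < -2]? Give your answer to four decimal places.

-3.3333

P(Z < -2) = 1/9 + 2/9 = 1/3.
E[Z | Z < -2] = [(-4)·1/9 + (-3)·2/9] / (1/3)
 = -10/9 / (1/3)
 = -10/3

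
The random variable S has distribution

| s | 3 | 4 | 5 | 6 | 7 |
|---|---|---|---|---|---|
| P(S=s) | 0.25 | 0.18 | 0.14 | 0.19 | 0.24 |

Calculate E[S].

E[S] = Σ s·P(S=s)
 = 3·0.25 + 4·0.18 + 5·0.14 + 6·0.19 + 7·0.24
 = 0.75 + 0.72 + 0.7 + 1.14 + 1.68
 = 4.99

4.99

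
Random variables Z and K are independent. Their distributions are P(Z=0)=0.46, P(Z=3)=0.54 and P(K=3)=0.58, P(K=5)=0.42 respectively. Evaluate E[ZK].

6.2208

E[ZK] = Σ_z Σ_k zk · P(Z=z)P(K=k)
 = 0·0.2668 + 0·0.1932 + 9·0.3132 + 15·0.2268
 = 0 + 0 + 2.8188 + 3.402
 = 6.2208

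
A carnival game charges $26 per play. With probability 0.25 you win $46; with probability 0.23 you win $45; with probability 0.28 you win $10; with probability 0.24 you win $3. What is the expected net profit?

-0.63

E[payout] = 46·0.25 + 45·0.23 + 10·0.28 + 3·0.24
 = 11.5 + 10.35 + 2.8 + 0.72
 = 25.37
Net = 25.37 - 26 = -0.63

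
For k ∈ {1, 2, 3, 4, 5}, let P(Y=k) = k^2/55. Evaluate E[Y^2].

E[Y^2] = Σ y^2·P(Y=y)
 = 1·1/55 + 4·4/55 + 9·9/55 + 16·16/55 + 25·5/11
 = 1/55 + 16/55 + 81/55 + 256/55 + 125/11
 = 89/5

17.8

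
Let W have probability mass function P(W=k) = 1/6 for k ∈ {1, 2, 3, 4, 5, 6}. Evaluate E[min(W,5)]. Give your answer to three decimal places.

3.333

E[min(W,5)] = Σ min(w,5)·P(W=w)
 = 1·1/6 + 2·1/6 + 3·1/6 + 4·1/6 + 5·1/6 + 5·1/6
 = 1/6 + 1/3 + 1/2 + 2/3 + 5/6 + 5/6
 = 10/3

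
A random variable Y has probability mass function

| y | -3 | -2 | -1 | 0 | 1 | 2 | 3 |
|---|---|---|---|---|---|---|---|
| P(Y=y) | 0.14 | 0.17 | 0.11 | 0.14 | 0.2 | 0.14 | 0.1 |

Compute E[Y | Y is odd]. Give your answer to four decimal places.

-0.0545

P(Y is odd) = 0.14 + 0.11 + 0.2 + 0.1 = 0.55.
E[Y | Y is odd] = [(-3)·0.14 + (-1)·0.11 + 1·0.2 + 3·0.1] / 0.55
 = -0.03 / 0.55
 = -3/55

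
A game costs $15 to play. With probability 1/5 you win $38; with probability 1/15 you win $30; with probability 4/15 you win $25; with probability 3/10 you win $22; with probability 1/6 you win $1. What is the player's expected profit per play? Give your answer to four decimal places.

E[payout] = 38·1/5 + 30·1/15 + 25·4/15 + 22·3/10 + 1·1/6
 = 38/5 + 2 + 20/3 + 33/5 + 1/6
 = 691/30
Net = 691/30 - 15 = 241/30

8.0333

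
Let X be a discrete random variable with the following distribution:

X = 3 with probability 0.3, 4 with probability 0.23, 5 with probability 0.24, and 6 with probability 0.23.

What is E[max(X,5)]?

5.23

E[max(X,5)] = Σ max(x,5)·P(X=x)
 = 5·0.3 + 5·0.23 + 5·0.24 + 6·0.23
 = 1.5 + 1.15 + 1.2 + 1.38
 = 5.23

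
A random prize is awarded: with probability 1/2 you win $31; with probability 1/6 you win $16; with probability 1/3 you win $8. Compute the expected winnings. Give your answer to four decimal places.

E[payout] = 31·1/2 + 16·1/6 + 8·1/3
 = 31/2 + 8/3 + 8/3
 = 125/6

20.8333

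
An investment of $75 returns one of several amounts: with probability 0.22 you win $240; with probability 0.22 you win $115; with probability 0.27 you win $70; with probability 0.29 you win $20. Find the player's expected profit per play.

27.8

E[payout] = 240·0.22 + 115·0.22 + 70·0.27 + 20·0.29
 = 52.8 + 25.3 + 18.9 + 5.8
 = 102.8
Net = 102.8 - 75 = 27.8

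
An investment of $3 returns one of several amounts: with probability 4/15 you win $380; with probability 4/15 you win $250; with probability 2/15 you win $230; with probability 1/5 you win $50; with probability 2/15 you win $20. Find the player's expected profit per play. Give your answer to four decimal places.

E[payout] = 380·4/15 + 250·4/15 + 230·2/15 + 50·1/5 + 20·2/15
 = 304/3 + 200/3 + 92/3 + 10 + 8/3
 = 634/3
Net = 634/3 - 3 = 625/3

208.3333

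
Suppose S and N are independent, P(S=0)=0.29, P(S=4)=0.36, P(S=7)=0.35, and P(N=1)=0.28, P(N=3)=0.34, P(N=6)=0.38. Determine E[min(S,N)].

2.2682

E[min(S,N)] = Σ_s Σ_n min(s,n) · P(S=s)P(N=n)
 = 0·0.0812 + 0·0.0986 + 0·0.1102 + 1·0.1008 + 3·0.1224 + 4·0.1368 + 1·0.098 + 3·0.119 + 6·0.133
 = 0 + 0 + 0 + 0.1008 + 0.3672 + 0.5472 + 0.098 + 0.357 + 0.798
 = 2.2682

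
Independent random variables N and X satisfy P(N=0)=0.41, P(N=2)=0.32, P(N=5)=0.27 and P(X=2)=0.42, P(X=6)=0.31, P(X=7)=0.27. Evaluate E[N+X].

6.58

E[N+X] = Σ_n Σ_x (n+x) · P(N=n)P(X=x)
 = 2·0.1722 + 6·0.1271 + 7·0.1107 + 4·0.1344 + 8·0.0992 + 9·0.0864 + 7·0.1134 + 11·0.0837 + 12·0.0729
 = 0.3444 + 0.7626 + 0.7749 + 0.5376 + 0.7936 + 0.7776 + 0.7938 + 0.9207 + 0.8748
 = 6.58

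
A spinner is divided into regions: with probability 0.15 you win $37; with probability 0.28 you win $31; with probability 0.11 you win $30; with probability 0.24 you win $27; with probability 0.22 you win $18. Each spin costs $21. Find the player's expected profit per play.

6.97

E[payout] = 37·0.15 + 31·0.28 + 30·0.11 + 27·0.24 + 18·0.22
 = 5.55 + 8.68 + 3.3 + 6.48 + 3.96
 = 27.97
Net = 27.97 - 21 = 6.97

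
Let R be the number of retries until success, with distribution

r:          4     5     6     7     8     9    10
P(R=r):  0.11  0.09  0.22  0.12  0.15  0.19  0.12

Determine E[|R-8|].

E[|R-8|] = Σ |r-8|·P(R=r)
 = 4·0.11 + 3·0.09 + 2·0.22 + 1·0.12 + 0·0.15 + 1·0.19 + 2·0.12
 = 0.44 + 0.27 + 0.44 + 0.12 + 0 + 0.19 + 0.24
 = 1.7

1.7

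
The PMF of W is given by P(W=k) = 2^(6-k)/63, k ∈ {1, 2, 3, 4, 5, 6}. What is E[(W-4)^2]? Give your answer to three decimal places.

E[(W-4)^2] = Σ (w-4)^2·P(W=w)
 = 9·32/63 + 4·16/63 + 1·8/63 + 0·4/63 + 1·2/63 + 4·1/63
 = 32/7 + 64/63 + 8/63 + 0 + 2/63 + 4/63
 = 122/21

5.810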